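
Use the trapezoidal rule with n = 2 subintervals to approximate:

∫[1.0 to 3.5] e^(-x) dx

f(x) = e^(-x)
a = 1.0, b = 3.5, n = 2
h = (b - a)/n = 1.250000

Trapezoidal rule: (h/2)[f(x₀) + 2f(x₁) + 2f(x₂) + ... + f(xₙ)]

x_0 = 1.0000, f(x_0) = 0.367879, coefficient = 1
x_1 = 2.2500, f(x_1) = 0.105399, coefficient = 2
x_2 = 3.5000, f(x_2) = 0.030197, coefficient = 1

I ≈ (1.250000/2) × 0.608875 = 0.380547
Exact value: 0.337682
Error: 0.042865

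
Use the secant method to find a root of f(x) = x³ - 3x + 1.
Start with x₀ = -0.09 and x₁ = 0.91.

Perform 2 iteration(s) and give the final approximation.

f(x) = x³ - 3x + 1
x₀ = -0.09, x₁ = 0.91

Secant formula: x_{n+1} = x_n - f(x_n)(x_n - x_{n-1})/(f(x_n) - f(x_{n-1}))

Iteration 1:
  f(-0.090000) = 1.269271
  f(0.910000) = -0.976429
  x_2 = 0.910000 - (-0.976429)×(0.910000 - (-0.090000))/(-0.976429 - 1.269271)
       = 0.475201
Iteration 2:
  f(0.910000) = -0.976429
  f(0.475201) = -0.318294
  x_3 = 0.475201 - (-0.318294)×(0.475201 - 0.910000)/(-0.318294 - (-0.976429))
       = 0.264918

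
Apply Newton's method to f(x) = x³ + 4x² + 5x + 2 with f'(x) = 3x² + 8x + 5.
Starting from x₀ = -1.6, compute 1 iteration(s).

f(x) = x³ + 4x² + 5x + 2
f'(x) = 3x² + 8x + 5
x₀ = -1.6

Newton-Raphson formula: x_{n+1} = x_n - f(x_n)/f'(x_n)

Iteration 1:
  f(-1.600000) = 0.144000
  f'(-1.600000) = -0.120000
  x_1 = -1.600000 - 0.144000/(-0.120000) = -0.400000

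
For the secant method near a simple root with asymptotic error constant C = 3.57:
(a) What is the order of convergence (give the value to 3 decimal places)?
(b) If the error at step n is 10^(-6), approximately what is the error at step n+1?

(a) Secant method has superlinear convergence with order φ = (1+√5)/2 ≈ 1.618.
    This means |e_{n+1}| ≈ C|e_n|^1.618.

(b) With |e_n| = 10^(-6) and C = 3.57:
    |e_{n+1}| ≈ 3.57 × (10^(-6))^1.618 = 3.57 × 10^(-9.71)

(a) ≈ 1.618 (golden ratio); (b) |e_{n+1}| ≈ 6.990e-10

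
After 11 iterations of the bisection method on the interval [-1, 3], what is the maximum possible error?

Bisection error bound: |error| ≤ (b-a)/2^n
|error| ≤ (3 - (-1))/2^11 = 4/2^11
|error| ≤ 0.0019531250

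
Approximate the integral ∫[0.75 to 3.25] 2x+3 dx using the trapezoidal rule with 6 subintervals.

f(x) = 2x+3
a = 0.75, b = 3.25, n = 6
h = (b - a)/n = 0.416667

Trapezoidal rule: (h/2)[f(x₀) + 2f(x₁) + 2f(x₂) + ... + f(xₙ)]

x_0 = 0.7500, f(x_0) = 4.500000, coefficient = 1
x_1 = 1.1667, f(x_1) = 5.333333, coefficient = 2
x_2 = 1.5833, f(x_2) = 6.166667, coefficient = 2
x_3 = 2.0000, f(x_3) = 7.000000, coefficient = 2
x_4 = 2.4167, f(x_4) = 7.833333, coefficient = 2
x_5 = 2.8333, f(x_5) = 8.666667, coefficient = 2
x_6 = 3.2500, f(x_6) = 9.500000, coefficient = 1

I ≈ (0.416667/2) × 84.000000 = 17.500000
Exact value: 17.500000
Error: 0.000000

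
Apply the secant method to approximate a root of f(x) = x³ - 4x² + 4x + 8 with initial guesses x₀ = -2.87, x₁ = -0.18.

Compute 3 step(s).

f(x) = x³ - 4x² + 4x + 8
x₀ = -2.87, x₁ = -0.18

Secant formula: x_{n+1} = x_n - f(x_n)(x_n - x_{n-1})/(f(x_n) - f(x_{n-1}))

Iteration 1:
  f(-2.870000) = -60.067503
  f(-0.180000) = 7.144568
  x_2 = -0.180000 - 7.144568×(-0.180000 - (-2.870000))/(7.144568 - (-60.067503))
       = -0.465944
Iteration 2:
  f(-0.180000) = 7.144568
  f(-0.465944) = 5.166651
  x_3 = -0.465944 - 5.166651×(-0.465944 - (-0.180000))/(5.166651 - 7.144568)
       = -1.212877
Iteration 3:
  f(-0.465944) = 5.166651
  f(-1.212877) = -4.520027
  x_4 = -1.212877 - (-4.520027)×(-1.212877 - (-0.465944))/(-4.520027 - 5.166651)
       = -0.864341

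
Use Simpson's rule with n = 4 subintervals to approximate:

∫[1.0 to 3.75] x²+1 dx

f(x) = x²+1
a = 1.0, b = 3.75, n = 4
h = (b - a)/n = 0.687500

Simpson's rule: (h/3)[f(x₀) + 4f(x₁) + 2f(x₂) + ... + f(xₙ)]

x_0 = 1.0000, f(x_0) = 2.000000, coefficient = 1
x_1 = 1.6875, f(x_1) = 3.847656, coefficient = 4
x_2 = 2.3750, f(x_2) = 6.640625, coefficient = 2
x_3 = 3.0625, f(x_3) = 10.378906, coefficient = 4
x_4 = 3.7500, f(x_4) = 15.062500, coefficient = 1

I ≈ (0.687500/3) × 87.250000 = 19.994792
Exact value: 19.994792
Error: 0.000000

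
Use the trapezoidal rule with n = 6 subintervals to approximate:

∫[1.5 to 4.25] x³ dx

f(x) = x³
a = 1.5, b = 4.25, n = 6
h = (b - a)/n = 0.458333

Trapezoidal rule: (h/2)[f(x₀) + 2f(x₁) + 2f(x₂) + ... + f(xₙ)]

x_0 = 1.5000, f(x_0) = 3.375000, coefficient = 1
x_1 = 1.9583, f(x_1) = 7.510344, coefficient = 2
x_2 = 2.4167, f(x_2) = 14.114005, coefficient = 2
x_3 = 2.8750, f(x_3) = 23.763672, coefficient = 2
x_4 = 3.3333, f(x_4) = 37.037037, coefficient = 2
x_5 = 3.7917, f(x_5) = 54.511791, coefficient = 2
x_6 = 4.2500, f(x_6) = 76.765625, coefficient = 1

I ≈ (0.458333/2) × 354.014323 = 81.128282
Exact value: 80.297852
Error: 0.830431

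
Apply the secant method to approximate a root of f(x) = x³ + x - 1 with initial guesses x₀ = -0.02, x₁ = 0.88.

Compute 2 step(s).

f(x) = x³ + x - 1
x₀ = -0.02, x₁ = 0.88

Secant formula: x_{n+1} = x_n - f(x_n)(x_n - x_{n-1})/(f(x_n) - f(x_{n-1}))

Iteration 1:
  f(-0.020000) = -1.020008
  f(0.880000) = 0.561472
  x_2 = 0.880000 - 0.561472×(0.880000 - (-0.020000))/(0.561472 - (-1.020008))
       = 0.560473
Iteration 2:
  f(0.880000) = 0.561472
  f(0.560473) = -0.263465
  x_3 = 0.560473 - (-0.263465)×(0.560473 - 0.880000)/(-0.263465 - 0.561472)
       = 0.662522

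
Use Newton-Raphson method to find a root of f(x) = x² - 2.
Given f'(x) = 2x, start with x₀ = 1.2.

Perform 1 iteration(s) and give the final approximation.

f(x) = x² - 2
f'(x) = 2x
x₀ = 1.2

Newton-Raphson formula: x_{n+1} = x_n - f(x_n)/f'(x_n)

Iteration 1:
  f(1.200000) = -0.560000
  f'(1.200000) = 2.400000
  x_1 = 1.200000 - (-0.560000)/2.400000 = 1.433333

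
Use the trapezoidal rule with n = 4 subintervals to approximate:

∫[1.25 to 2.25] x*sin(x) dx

f(x) = x*sin(x)
a = 1.25, b = 2.25, n = 4
h = (b - a)/n = 0.250000

Trapezoidal rule: (h/2)[f(x₀) + 2f(x₁) + 2f(x₂) + ... + f(xₙ)]

x_0 = 1.2500, f(x_0) = 1.186231, coefficient = 1
x_1 = 1.5000, f(x_1) = 1.496242, coefficient = 2
x_2 = 1.7500, f(x_2) = 1.721975, coefficient = 2
x_3 = 2.0000, f(x_3) = 1.818595, coefficient = 2
x_4 = 2.2500, f(x_4) = 1.750665, coefficient = 1

I ≈ (0.250000/2) × 13.010521 = 1.626315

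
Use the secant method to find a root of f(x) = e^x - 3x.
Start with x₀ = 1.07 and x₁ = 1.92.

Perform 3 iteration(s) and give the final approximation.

f(x) = e^x - 3x
x₀ = 1.07, x₁ = 1.92

Secant formula: x_{n+1} = x_n - f(x_n)(x_n - x_{n-1})/(f(x_n) - f(x_{n-1}))

Iteration 1:
  f(1.070000) = -0.294621
  f(1.920000) = 1.060958
  x_2 = 1.920000 - 1.060958×(1.920000 - 1.070000)/(1.060958 - (-0.294621))
       = 1.254738
Iteration 2:
  f(1.920000) = 1.060958
  f(1.254738) = -0.257294
  x_3 = 1.254738 - (-0.257294)×(1.254738 - 1.920000)/(-0.257294 - 1.060958)
       = 1.384583
Iteration 3:
  f(1.254738) = -0.257294
  f(1.384583) = -0.160589
  x_4 = 1.384583 - (-0.160589)×(1.384583 - 1.254738)/(-0.160589 - (-0.257294))
       = 1.600202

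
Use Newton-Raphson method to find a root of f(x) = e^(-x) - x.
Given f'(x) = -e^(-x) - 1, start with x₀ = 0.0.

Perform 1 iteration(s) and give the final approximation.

f(x) = e^(-x) - x
f'(x) = -e^(-x) - 1
x₀ = 0.0

Newton-Raphson formula: x_{n+1} = x_n - f(x_n)/f'(x_n)

Iteration 1:
  f(0.000000) = 1.000000
  f'(0.000000) = -2.000000
  x_1 = 0.000000 - 1.000000/(-2.000000) = 0.500000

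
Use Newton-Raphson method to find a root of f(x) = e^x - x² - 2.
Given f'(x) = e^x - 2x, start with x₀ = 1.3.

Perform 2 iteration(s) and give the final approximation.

f(x) = e^x - x² - 2
f'(x) = e^x - 2x
x₀ = 1.3

Newton-Raphson formula: x_{n+1} = x_n - f(x_n)/f'(x_n)

Iteration 1:
  f(1.300000) = -0.020703
  f'(1.300000) = 1.069297
  x_1 = 1.300000 - (-0.020703)/1.069297 = 1.319362
Iteration 2:
  f(1.319362) = 0.000317
  f'(1.319362) = 1.102309
  x_2 = 1.319362 - 0.000317/1.102309 = 1.319074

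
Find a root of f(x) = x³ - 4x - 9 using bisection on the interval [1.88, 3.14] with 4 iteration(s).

f(x) = x³ - 4x - 9
Initial interval: [1.88, 3.14]

Iteration 1:
  c_1 = (1.880000 + 3.140000)/2 = 2.510000
  f(c_1) = f(2.510000) = -3.226749
  f(a) × f(c) ≥ 0, new interval: [2.510000, 3.140000]
Iteration 2:
  c_2 = (2.510000 + 3.140000)/2 = 2.825000
  f(c_2) = f(2.825000) = 2.245266
  f(a) × f(c) < 0, new interval: [2.510000, 2.825000]
Iteration 3:
  c_3 = (2.510000 + 2.825000)/2 = 2.667500
  f(c_3) = f(2.667500) = -0.689254
  f(a) × f(c) ≥ 0, new interval: [2.667500, 2.825000]
Iteration 4:
  c_4 = (2.667500 + 2.825000)/2 = 2.746250
  f(c_4) = f(2.746250) = 0.726913
  f(a) × f(c) < 0, new interval: [2.667500, 2.746250]

After 4 iteration(s), the approximation is c_4 = 2.746250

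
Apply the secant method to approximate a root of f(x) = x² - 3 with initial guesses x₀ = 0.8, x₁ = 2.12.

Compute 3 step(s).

f(x) = x² - 3
x₀ = 0.8, x₁ = 2.12

Secant formula: x_{n+1} = x_n - f(x_n)(x_n - x_{n-1})/(f(x_n) - f(x_{n-1}))

Iteration 1:
  f(0.800000) = -2.360000
  f(2.120000) = 1.494400
  x_2 = 2.120000 - 1.494400×(2.120000 - 0.800000)/(1.494400 - (-2.360000))
       = 1.608219
Iteration 2:
  f(2.120000) = 1.494400
  f(1.608219) = -0.413631
  x_3 = 1.608219 - (-0.413631)×(1.608219 - 2.120000)/(-0.413631 - 1.494400)
       = 1.719165
Iteration 3:
  f(1.608219) = -0.413631
  f(1.719165) = -0.044471
  x_4 = 1.719165 - (-0.044471)×(1.719165 - 1.608219)/(-0.044471 - (-0.413631))
       = 1.732530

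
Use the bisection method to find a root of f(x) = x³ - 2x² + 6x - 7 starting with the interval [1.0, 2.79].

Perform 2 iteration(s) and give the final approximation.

f(x) = x³ - 2x² + 6x - 7
Initial interval: [1.0, 2.79]

Iteration 1:
  c_1 = (1.000000 + 2.790000)/2 = 1.895000
  f(c_1) = f(1.895000) = 3.992942
  f(a) × f(c) < 0, new interval: [1.000000, 1.895000]
Iteration 2:
  c_2 = (1.000000 + 1.895000)/2 = 1.447500
  f(c_2) = f(1.447500) = 0.527371
  f(a) × f(c) < 0, new interval: [1.000000, 1.447500]

After 2 iteration(s), the approximation is c_2 = 1.447500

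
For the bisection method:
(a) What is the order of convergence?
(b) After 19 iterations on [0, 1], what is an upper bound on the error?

(a) Bisection has linear (order 1) convergence; the error is halved each step.

(b) Error bound = (b-a)/2^n = (1 - 0)/2^{19}
    = 1/2^{19}

(a) 1 (linear); (b) error ≤ 1.91e-06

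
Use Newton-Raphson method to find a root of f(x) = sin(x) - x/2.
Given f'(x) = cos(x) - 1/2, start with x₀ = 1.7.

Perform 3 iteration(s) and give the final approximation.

f(x) = sin(x) - x/2
f'(x) = cos(x) - 1/2
x₀ = 1.7

Newton-Raphson formula: x_{n+1} = x_n - f(x_n)/f'(x_n)

Iteration 1:
  f(1.700000) = 0.141665
  f'(1.700000) = -0.628844
  x_1 = 1.700000 - 0.141665/(-0.628844) = 1.925278
Iteration 2:
  f(1.925278) = -0.024812
  f'(1.925278) = -0.847104
  x_2 = 1.925278 - (-0.024812)/(-0.847104) = 1.895987
Iteration 3:
  f(1.895987) = -0.000404
  f'(1.895987) = -0.819490
  x_3 = 1.895987 - (-0.000404)/(-0.819490) = 1.895494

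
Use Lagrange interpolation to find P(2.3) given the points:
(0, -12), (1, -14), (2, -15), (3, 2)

Lagrange interpolation formula:
P(x) = Σ yᵢ × Lᵢ(x)
where Lᵢ(x) = Π_{j≠i} (x - xⱼ)/(xᵢ - xⱼ)

L_0(2.3) = (2.3 - 1)/(0 - 1) × (2.3 - 2)/(0 - 2) × (2.3 - 3)/(0 - 3) = 0.045500
L_1(2.3) = (2.3 - 0)/(1 - 0) × (2.3 - 2)/(1 - 2) × (2.3 - 3)/(1 - 3) = -0.241500
L_2(2.3) = (2.3 - 0)/(2 - 0) × (2.3 - 1)/(2 - 1) × (2.3 - 3)/(2 - 3) = 1.046500
L_3(2.3) = (2.3 - 0)/(3 - 0) × (2.3 - 1)/(3 - 1) × (2.3 - 2)/(3 - 2) = 0.149500

P(2.3) = (-12)×L_0(2.3) + (-14)×L_1(2.3) + (-15)×L_2(2.3) + 2×L_3(2.3)
P(2.3) = -12.563500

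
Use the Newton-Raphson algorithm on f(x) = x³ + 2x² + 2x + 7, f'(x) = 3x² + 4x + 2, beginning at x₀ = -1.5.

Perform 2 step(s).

f(x) = x³ + 2x² + 2x + 7
f'(x) = 3x² + 4x + 2
x₀ = -1.5

Newton-Raphson formula: x_{n+1} = x_n - f(x_n)/f'(x_n)

Iteration 1:
  f(-1.500000) = 5.125000
  f'(-1.500000) = 2.750000
  x_1 = -1.500000 - 5.125000/2.750000 = -3.363636
Iteration 2:
  f(-3.363636) = -15.155522
  f'(-3.363636) = 22.487603
  x_2 = -3.363636 - (-15.155522)/22.487603 = -2.689686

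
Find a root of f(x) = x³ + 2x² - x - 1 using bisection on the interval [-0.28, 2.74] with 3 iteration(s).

f(x) = x³ + 2x² - x - 1
Initial interval: [-0.28, 2.74]

Iteration 1:
  c_1 = (-0.280000 + 2.740000)/2 = 1.230000
  f(c_1) = f(1.230000) = 2.656667
  f(a) × f(c) < 0, new interval: [-0.280000, 1.230000]
Iteration 2:
  c_2 = (-0.280000 + 1.230000)/2 = 0.475000
  f(c_2) = f(0.475000) = -0.916578
  f(a) × f(c) ≥ 0, new interval: [0.475000, 1.230000]
Iteration 3:
  c_3 = (0.475000 + 1.230000)/2 = 0.852500
  f(c_3) = f(0.852500) = 0.220572
  f(a) × f(c) < 0, new interval: [0.475000, 0.852500]

After 3 iteration(s), the approximation is c_3 = 0.852500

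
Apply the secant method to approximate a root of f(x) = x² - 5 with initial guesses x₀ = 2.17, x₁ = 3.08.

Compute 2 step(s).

f(x) = x² - 5
x₀ = 2.17, x₁ = 3.08

Secant formula: x_{n+1} = x_n - f(x_n)(x_n - x_{n-1})/(f(x_n) - f(x_{n-1}))

Iteration 1:
  f(2.170000) = -0.291100
  f(3.080000) = 4.486400
  x_2 = 3.080000 - 4.486400×(3.080000 - 2.170000)/(4.486400 - (-0.291100))
       = 2.225448
Iteration 2:
  f(3.080000) = 4.486400
  f(2.225448) = -0.047383
  x_3 = 2.225448 - (-0.047383)×(2.225448 - 3.080000)/(-0.047383 - 4.486400)
       = 2.234379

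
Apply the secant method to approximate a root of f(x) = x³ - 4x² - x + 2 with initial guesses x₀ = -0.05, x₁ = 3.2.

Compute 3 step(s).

f(x) = x³ - 4x² - x + 2
x₀ = -0.05, x₁ = 3.2

Secant formula: x_{n+1} = x_n - f(x_n)(x_n - x_{n-1})/(f(x_n) - f(x_{n-1}))

Iteration 1:
  f(-0.050000) = 2.039875
  f(3.200000) = -9.392000
  x_2 = 3.200000 - (-9.392000)×(3.200000 - (-0.050000))/(-9.392000 - 2.039875)
       = 0.529922
Iteration 2:
  f(3.200000) = -9.392000
  f(0.529922) = 0.495621
  x_3 = 0.529922 - 0.495621×(0.529922 - 3.200000)/(0.495621 - (-9.392000))
       = 0.663761
Iteration 3:
  f(0.529922) = 0.495621
  f(0.663761) = -0.133634
  x_4 = 0.663761 - (-0.133634)×(0.663761 - 0.529922)/(-0.133634 - 0.495621)
       = 0.635337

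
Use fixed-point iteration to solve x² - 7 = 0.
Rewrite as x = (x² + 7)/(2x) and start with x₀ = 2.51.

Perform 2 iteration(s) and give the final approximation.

Equation: x² - 7 = 0
Fixed-point form: x = (x² + 7)/(2x)
x₀ = 2.51

x_1 = g(2.510000) = 2.649422
x_2 = g(2.649422) = 2.645754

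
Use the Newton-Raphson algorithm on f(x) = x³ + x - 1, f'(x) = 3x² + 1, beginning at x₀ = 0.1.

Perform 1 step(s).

f(x) = x³ + x - 1
f'(x) = 3x² + 1
x₀ = 0.1

Newton-Raphson formula: x_{n+1} = x_n - f(x_n)/f'(x_n)

Iteration 1:
  f(0.100000) = -0.899000
  f'(0.100000) = 1.030000
  x_1 = 0.100000 - (-0.899000)/1.030000 = 0.972816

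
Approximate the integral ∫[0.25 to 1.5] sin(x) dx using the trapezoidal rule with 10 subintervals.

f(x) = sin(x)
a = 0.25, b = 1.5, n = 10
h = (b - a)/n = 0.125000

Trapezoidal rule: (h/2)[f(x₀) + 2f(x₁) + 2f(x₂) + ... + f(xₙ)]

x_0 = 0.2500, f(x_0) = 0.247404, coefficient = 1
x_1 = 0.3750, f(x_1) = 0.366273, coefficient = 2
x_2 = 0.5000, f(x_2) = 0.479426, coefficient = 2
x_3 = 0.6250, f(x_3) = 0.585097, coefficient = 2
x_4 = 0.7500, f(x_4) = 0.681639, coefficient = 2
x_5 = 0.8750, f(x_5) = 0.767544, coefficient = 2
x_6 = 1.0000, f(x_6) = 0.841471, coefficient = 2
x_7 = 1.1250, f(x_7) = 0.902268, coefficient = 2
x_8 = 1.2500, f(x_8) = 0.948985, coefficient = 2
x_9 = 1.3750, f(x_9) = 0.980893, coefficient = 2
x_10 = 1.5000, f(x_10) = 0.997495, coefficient = 1

I ≈ (0.125000/2) × 14.352087 = 0.897005
Exact value: 0.898175
Error: 0.001170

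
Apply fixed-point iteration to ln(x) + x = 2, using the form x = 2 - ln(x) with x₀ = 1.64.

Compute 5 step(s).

Equation: ln(x) + x = 2
Fixed-point form: x = 2 - ln(x)
x₀ = 1.64

x_1 = g(1.640000) = 1.505304
x_2 = g(1.505304) = 1.591005
x_3 = g(1.591005) = 1.535634
x_4 = g(1.535634) = 1.571057
x_5 = g(1.571057) = 1.548252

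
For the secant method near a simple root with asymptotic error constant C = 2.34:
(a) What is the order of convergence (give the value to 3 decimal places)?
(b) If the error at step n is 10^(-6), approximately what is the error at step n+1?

(a) Secant method has superlinear convergence with order φ = (1+√5)/2 ≈ 1.618.
    This means |e_{n+1}| ≈ C|e_n|^1.618.

(b) With |e_n| = 10^(-6) and C = 2.34:
    |e_{n+1}| ≈ 2.34 × (10^(-6))^1.618 = 2.34 × 10^(-9.71)

(a) ≈ 1.618 (golden ratio); (b) |e_{n+1}| ≈ 4.582e-10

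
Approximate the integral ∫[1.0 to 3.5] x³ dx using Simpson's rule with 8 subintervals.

f(x) = x³
a = 1.0, b = 3.5, n = 8
h = (b - a)/n = 0.312500

Simpson's rule: (h/3)[f(x₀) + 4f(x₁) + 2f(x₂) + ... + f(xₙ)]

x_0 = 1.0000, f(x_0) = 1.000000, coefficient = 1
x_1 = 1.3125, f(x_1) = 2.260986, coefficient = 4
x_2 = 1.6250, f(x_2) = 4.291016, coefficient = 2
x_3 = 1.9375, f(x_3) = 7.273193, coefficient = 4
x_4 = 2.2500, f(x_4) = 11.390625, coefficient = 2
x_5 = 2.5625, f(x_5) = 16.826416, coefficient = 4
x_6 = 2.8750, f(x_6) = 23.763672, coefficient = 2
x_7 = 3.1875, f(x_7) = 32.385498, coefficient = 4
x_8 = 3.5000, f(x_8) = 42.875000, coefficient = 1

I ≈ (0.312500/3) × 357.750000 = 37.265625
Exact value: 37.265625
Error: 0.000000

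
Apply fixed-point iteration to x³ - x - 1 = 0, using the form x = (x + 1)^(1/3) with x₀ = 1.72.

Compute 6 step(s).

Equation: x³ - x - 1 = 0
Fixed-point form: x = (x + 1)^(1/3)
x₀ = 1.72

x_1 = g(1.720000) = 1.395906
x_2 = g(1.395906) = 1.338104
x_3 = g(1.338104) = 1.327256
x_4 = g(1.327256) = 1.325200
x_5 = g(1.325200) = 1.324809
x_6 = g(1.324809) = 1.324735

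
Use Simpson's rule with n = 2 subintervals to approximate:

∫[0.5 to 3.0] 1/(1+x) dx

f(x) = 1/(1+x)
a = 0.5, b = 3.0, n = 2
h = (b - a)/n = 1.250000

Simpson's rule: (h/3)[f(x₀) + 4f(x₁) + 2f(x₂) + ... + f(xₙ)]

x_0 = 0.5000, f(x_0) = 0.666667, coefficient = 1
x_1 = 1.7500, f(x_1) = 0.363636, coefficient = 4
x_2 = 3.0000, f(x_2) = 0.250000, coefficient = 1

I ≈ (1.250000/3) × 2.371212 = 0.988005
Exact value: 0.980829
Error: 0.007176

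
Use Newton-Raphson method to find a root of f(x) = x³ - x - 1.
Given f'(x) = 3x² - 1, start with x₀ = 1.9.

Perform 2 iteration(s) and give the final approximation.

f(x) = x³ - x - 1
f'(x) = 3x² - 1
x₀ = 1.9

Newton-Raphson formula: x_{n+1} = x_n - f(x_n)/f'(x_n)

Iteration 1:
  f(1.900000) = 3.959000
  f'(1.900000) = 9.830000
  x_1 = 1.900000 - 3.959000/9.830000 = 1.497253
Iteration 2:
  f(1.497253) = 0.859240
  f'(1.497253) = 5.725302
  x_2 = 1.497253 - 0.859240/5.725302 = 1.347176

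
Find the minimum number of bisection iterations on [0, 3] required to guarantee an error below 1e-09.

We need (b-a)/2^n ≤ 1e-09
(3 - 0)/2^n ≤ 1e-09
3/2^n ≤ 1e-09
2^n ≥ 3000000000
n ≥ log₂(3000000000) = 31.48
n ≥ 32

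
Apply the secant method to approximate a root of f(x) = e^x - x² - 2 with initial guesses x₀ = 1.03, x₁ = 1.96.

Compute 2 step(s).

f(x) = e^x - x² - 2
x₀ = 1.03, x₁ = 1.96

Secant formula: x_{n+1} = x_n - f(x_n)(x_n - x_{n-1})/(f(x_n) - f(x_{n-1}))

Iteration 1:
  f(1.030000) = -0.259834
  f(1.960000) = 1.257727
  x_2 = 1.960000 - 1.257727×(1.960000 - 1.030000)/(1.257727 - (-0.259834))
       = 1.189233
Iteration 2:
  f(1.960000) = 1.257727
  f(1.189233) = -0.129714
  x_3 = 1.189233 - (-0.129714)×(1.189233 - 1.960000)/(-0.129714 - 1.257727)
       = 1.261293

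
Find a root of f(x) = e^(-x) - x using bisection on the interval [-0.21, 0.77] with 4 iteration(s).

f(x) = e^(-x) - x
Initial interval: [-0.21, 0.77]

Iteration 1:
  c_1 = (-0.210000 + 0.770000)/2 = 0.280000
  f(c_1) = f(0.280000) = 0.475784
  f(a) × f(c) ≥ 0, new interval: [0.280000, 0.770000]
Iteration 2:
  c_2 = (0.280000 + 0.770000)/2 = 0.525000
  f(c_2) = f(0.525000) = 0.066555
  f(a) × f(c) ≥ 0, new interval: [0.525000, 0.770000]
Iteration 3:
  c_3 = (0.525000 + 0.770000)/2 = 0.647500
  f(c_3) = f(0.647500) = -0.124147
  f(a) × f(c) < 0, new interval: [0.525000, 0.647500]
Iteration 4:
  c_4 = (0.525000 + 0.647500)/2 = 0.586250
  f(c_4) = f(0.586250) = -0.029840
  f(a) × f(c) < 0, new interval: [0.525000, 0.586250]

After 4 iteration(s), the approximation is c_4 = 0.586250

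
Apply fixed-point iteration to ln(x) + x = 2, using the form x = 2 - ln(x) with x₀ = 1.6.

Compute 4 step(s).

Equation: ln(x) + x = 2
Fixed-point form: x = 2 - ln(x)
x₀ = 1.6

x_1 = g(1.600000) = 1.529996
x_2 = g(1.529996) = 1.574735
x_3 = g(1.574735) = 1.545913
x_4 = g(1.545913) = 1.564385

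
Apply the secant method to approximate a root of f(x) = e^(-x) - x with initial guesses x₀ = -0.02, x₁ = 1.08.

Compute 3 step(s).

f(x) = e^(-x) - x
x₀ = -0.02, x₁ = 1.08

Secant formula: x_{n+1} = x_n - f(x_n)(x_n - x_{n-1})/(f(x_n) - f(x_{n-1}))

Iteration 1:
  f(-0.020000) = 1.040201
  f(1.080000) = -0.740404
  x_2 = 1.080000 - (-0.740404)×(1.080000 - (-0.020000))/(-0.740404 - 1.040201)
       = 0.622602
Iteration 2:
  f(1.080000) = -0.740404
  f(0.622602) = -0.086056
  x_3 = 0.622602 - (-0.086056)×(0.622602 - 1.080000)/(-0.086056 - (-0.740404))
       = 0.562448
Iteration 3:
  f(0.622602) = -0.086056
  f(0.562448) = 0.007364
  x_4 = 0.562448 - 0.007364×(0.562448 - 0.622602)/(0.007364 - (-0.086056))
       = 0.567190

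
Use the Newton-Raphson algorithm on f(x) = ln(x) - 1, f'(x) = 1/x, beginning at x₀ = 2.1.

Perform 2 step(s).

f(x) = ln(x) - 1
f'(x) = 1/x
x₀ = 2.1

Newton-Raphson formula: x_{n+1} = x_n - f(x_n)/f'(x_n)

Iteration 1:
  f(2.100000) = -0.258063
  f'(2.100000) = 0.476190
  x_1 = 2.100000 - (-0.258063)/0.476190 = 2.641932
Iteration 2:
  f(2.641932) = -0.028490
  f'(2.641932) = 0.378511
  x_2 = 2.641932 - (-0.028490)/0.378511 = 2.717199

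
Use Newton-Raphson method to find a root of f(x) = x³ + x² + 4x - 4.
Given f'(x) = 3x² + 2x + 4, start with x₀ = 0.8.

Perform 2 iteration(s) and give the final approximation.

f(x) = x³ + x² + 4x - 4
f'(x) = 3x² + 2x + 4
x₀ = 0.8

Newton-Raphson formula: x_{n+1} = x_n - f(x_n)/f'(x_n)

Iteration 1:
  f(0.800000) = 0.352000
  f'(0.800000) = 7.520000
  x_1 = 0.800000 - 0.352000/7.520000 = 0.753191
Iteration 2:
  f(0.753191) = 0.007347
  f'(0.753191) = 7.208275
  x_2 = 0.753191 - 0.007347/7.208275 = 0.752172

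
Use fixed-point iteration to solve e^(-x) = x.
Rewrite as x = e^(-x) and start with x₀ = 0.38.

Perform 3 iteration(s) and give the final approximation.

Equation: e^(-x) = x
Fixed-point form: x = e^(-x)
x₀ = 0.38

x_1 = g(0.380000) = 0.683861
x_2 = g(0.683861) = 0.504665
x_3 = g(0.504665) = 0.603708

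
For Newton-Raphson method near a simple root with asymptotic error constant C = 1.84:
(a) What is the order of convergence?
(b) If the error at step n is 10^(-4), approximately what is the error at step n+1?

(a) Newton-Raphson has quadratic (order 2) convergence near simple roots.
    This means |e_{n+1}| ≈ C|e_n|².

(b) With |e_n| = 10^(-4) and C = 1.84:
    |e_{n+1}| ≈ 1.84 × (10^(-4))² = 1.84 × 10^(-8)

(a) 2 (quadratic); (b) |e_{n+1}| ≈ 1.840e-08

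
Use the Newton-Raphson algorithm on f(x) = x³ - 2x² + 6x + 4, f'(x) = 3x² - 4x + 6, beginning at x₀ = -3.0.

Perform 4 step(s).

f(x) = x³ - 2x² + 6x + 4
f'(x) = 3x² - 4x + 6
x₀ = -3.0

Newton-Raphson formula: x_{n+1} = x_n - f(x_n)/f'(x_n)

Iteration 1:
  f(-3.000000) = -59.000000
  f'(-3.000000) = 45.000000
  x_1 = -3.000000 - (-59.000000)/45.000000 = -1.688889
Iteration 2:
  f(-1.688889) = -16.655320
  f'(-1.688889) = 21.312593
  x_2 = -1.688889 - (-16.655320)/21.312593 = -0.907411
Iteration 3:
  f(-0.907411) = -3.838413
  f'(-0.907411) = 12.099828
  x_3 = -0.907411 - (-3.838413)/12.099828 = -0.590182
Iteration 4:
  f(-0.590182) = -0.443293
  f'(-0.590182) = 9.405675
  x_4 = -0.590182 - (-0.443293)/9.405675 = -0.543052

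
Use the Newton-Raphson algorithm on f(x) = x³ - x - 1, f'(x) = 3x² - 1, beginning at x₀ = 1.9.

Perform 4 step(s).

f(x) = x³ - x - 1
f'(x) = 3x² - 1
x₀ = 1.9

Newton-Raphson formula: x_{n+1} = x_n - f(x_n)/f'(x_n)

Iteration 1:
  f(1.900000) = 3.959000
  f'(1.900000) = 9.830000
  x_1 = 1.900000 - 3.959000/9.830000 = 1.497253
Iteration 2:
  f(1.497253) = 0.859240
  f'(1.497253) = 5.725302
  x_2 = 1.497253 - 0.859240/5.725302 = 1.347176
Iteration 3:
  f(1.347176) = 0.097789
  f'(1.347176) = 4.444646
  x_3 = 1.347176 - 0.097789/4.444646 = 1.325174
Iteration 4:
  f(1.325174) = 0.001946
  f'(1.325174) = 4.268258
  x_4 = 1.325174 - 0.001946/4.268258 = 1.324718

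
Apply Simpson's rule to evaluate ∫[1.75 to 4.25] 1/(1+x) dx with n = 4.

f(x) = 1/(1+x)
a = 1.75, b = 4.25, n = 4
h = (b - a)/n = 0.625000

Simpson's rule: (h/3)[f(x₀) + 4f(x₁) + 2f(x₂) + ... + f(xₙ)]

x_0 = 1.7500, f(x_0) = 0.363636, coefficient = 1
x_1 = 2.3750, f(x_1) = 0.296296, coefficient = 4
x_2 = 3.0000, f(x_2) = 0.250000, coefficient = 2
x_3 = 3.6250, f(x_3) = 0.216216, coefficient = 4
x_4 = 4.2500, f(x_4) = 0.190476, coefficient = 1

I ≈ (0.625000/3) × 3.104163 = 0.646701
Exact value: 0.646627
Error: 0.000073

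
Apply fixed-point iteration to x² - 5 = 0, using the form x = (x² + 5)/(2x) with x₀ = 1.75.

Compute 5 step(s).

Equation: x² - 5 = 0
Fixed-point form: x = (x² + 5)/(2x)
x₀ = 1.75

x_1 = g(1.750000) = 2.303571
x_2 = g(2.303571) = 2.237057
x_3 = g(2.237057) = 2.236068
x_4 = g(2.236068) = 2.236068
x_5 = g(2.236068) = 2.236068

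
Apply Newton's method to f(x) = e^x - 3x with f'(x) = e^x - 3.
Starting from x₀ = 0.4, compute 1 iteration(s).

f(x) = e^x - 3x
f'(x) = e^x - 3
x₀ = 0.4

Newton-Raphson formula: x_{n+1} = x_n - f(x_n)/f'(x_n)

Iteration 1:
  f(0.400000) = 0.291825
  f'(0.400000) = -1.508175
  x_1 = 0.400000 - 0.291825/(-1.508175) = 0.593495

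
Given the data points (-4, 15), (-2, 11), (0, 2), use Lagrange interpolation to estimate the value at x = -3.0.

Lagrange interpolation formula:
P(x) = Σ yᵢ × Lᵢ(x)
where Lᵢ(x) = Π_{j≠i} (x - xⱼ)/(xᵢ - xⱼ)

L_0(-3.0) = (-3.0 - (-2))/(-4 - (-2)) × (-3.0 - 0)/(-4 - 0) = 0.375000
L_1(-3.0) = (-3.0 - (-4))/(-2 - (-4)) × (-3.0 - 0)/(-2 - 0) = 0.750000
L_2(-3.0) = (-3.0 - (-4))/(0 - (-4)) × (-3.0 - (-2))/(0 - (-2)) = -0.125000

P(-3.0) = 15×L_0(-3.0) + 11×L_1(-3.0) + 2×L_2(-3.0)
P(-3.0) = 13.625000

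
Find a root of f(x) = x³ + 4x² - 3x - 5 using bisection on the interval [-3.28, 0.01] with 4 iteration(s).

f(x) = x³ + 4x² - 3x - 5
Initial interval: [-3.28, 0.01]

Iteration 1:
  c_1 = (-3.280000 + 0.010000)/2 = -1.635000
  f(c_1) = f(-1.635000) = 6.227177
  f(a) × f(c) ≥ 0, new interval: [-1.635000, 0.010000]
Iteration 2:
  c_2 = (-1.635000 + 0.010000)/2 = -0.812500
  f(c_2) = f(-0.812500) = -0.458252
  f(a) × f(c) < 0, new interval: [-1.635000, -0.812500]
Iteration 3:
  c_3 = (-1.635000 + (-0.812500))/2 = -1.223750
  f(c_3) = f(-1.223750) = 2.828862
  f(a) × f(c) ≥ 0, new interval: [-1.223750, -0.812500]
Iteration 4:
  c_4 = (-1.223750 + (-0.812500))/2 = -1.018125
  f(c_4) = f(-1.018125) = 1.145323
  f(a) × f(c) ≥ 0, new interval: [-1.018125, -0.812500]

After 4 iteration(s), the approximation is c_4 = -1.018125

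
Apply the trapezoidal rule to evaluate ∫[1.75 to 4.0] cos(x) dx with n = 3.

f(x) = cos(x)
a = 1.75, b = 4.0, n = 3
h = (b - a)/n = 0.750000

Trapezoidal rule: (h/2)[f(x₀) + 2f(x₁) + 2f(x₂) + ... + f(xₙ)]

x_0 = 1.7500, f(x_0) = -0.178246, coefficient = 1
x_1 = 2.5000, f(x_1) = -0.801144, coefficient = 2
x_2 = 3.2500, f(x_2) = -0.994130, coefficient = 2
x_3 = 4.0000, f(x_3) = -0.653644, coefficient = 1

I ≈ (0.750000/2) × -4.422436 = -1.658414
Exact value: -1.740788
Error: 0.082375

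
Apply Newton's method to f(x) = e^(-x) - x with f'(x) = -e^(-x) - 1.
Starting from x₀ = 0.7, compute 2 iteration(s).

f(x) = e^(-x) - x
f'(x) = -e^(-x) - 1
x₀ = 0.7

Newton-Raphson formula: x_{n+1} = x_n - f(x_n)/f'(x_n)

Iteration 1:
  f(0.700000) = -0.203415
  f'(0.700000) = -1.496585
  x_1 = 0.700000 - (-0.203415)/(-1.496585) = 0.564081
Iteration 2:
  f(0.564081) = 0.004802
  f'(0.564081) = -1.568883
  x_2 = 0.564081 - 0.004802/(-1.568883) = 0.567142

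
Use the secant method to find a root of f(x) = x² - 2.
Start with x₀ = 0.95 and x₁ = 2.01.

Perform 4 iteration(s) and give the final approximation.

f(x) = x² - 2
x₀ = 0.95, x₁ = 2.01

Secant formula: x_{n+1} = x_n - f(x_n)(x_n - x_{n-1})/(f(x_n) - f(x_{n-1}))

Iteration 1:
  f(0.950000) = -1.097500
  f(2.010000) = 2.040100
  x_2 = 2.010000 - 2.040100×(2.010000 - 0.950000)/(2.040100 - (-1.097500))
       = 1.320777
Iteration 2:
  f(2.010000) = 2.040100
  f(1.320777) = -0.255548
  x_3 = 1.320777 - (-0.255548)×(1.320777 - 2.010000)/(-0.255548 - 2.040100)
       = 1.397500
Iteration 3:
  f(1.320777) = -0.255548
  f(1.397500) = -0.046993
  x_4 = 1.397500 - (-0.046993)×(1.397500 - 1.320777)/(-0.046993 - (-0.255548))
       = 1.414788
Iteration 4:
  f(1.397500) = -0.046993
  f(1.414788) = 0.001625
  x_5 = 1.414788 - 0.001625×(1.414788 - 1.397500)/(0.001625 - (-0.046993))
       = 1.414210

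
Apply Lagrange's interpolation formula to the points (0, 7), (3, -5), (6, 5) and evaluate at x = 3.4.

Lagrange interpolation formula:
P(x) = Σ yᵢ × Lᵢ(x)
where Lᵢ(x) = Π_{j≠i} (x - xⱼ)/(xᵢ - xⱼ)

L_0(3.4) = (3.4 - 3)/(0 - 3) × (3.4 - 6)/(0 - 6) = -0.057778
L_1(3.4) = (3.4 - 0)/(3 - 0) × (3.4 - 6)/(3 - 6) = 0.982222
L_2(3.4) = (3.4 - 0)/(6 - 0) × (3.4 - 3)/(6 - 3) = 0.075556

P(3.4) = 7×L_0(3.4) + (-5)×L_1(3.4) + 5×L_2(3.4)
P(3.4) = -4.937778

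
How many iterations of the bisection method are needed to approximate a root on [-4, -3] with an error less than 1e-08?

We need (b-a)/2^n ≤ 1e-08
(-3 - (-4))/2^n ≤ 1e-08
1/2^n ≤ 1e-08
2^n ≥ 100000000
n ≥ log₂(100000000) = 26.58
n ≥ 27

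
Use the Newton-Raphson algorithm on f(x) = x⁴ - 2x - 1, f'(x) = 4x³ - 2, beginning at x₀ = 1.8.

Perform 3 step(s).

f(x) = x⁴ - 2x - 1
f'(x) = 4x³ - 2
x₀ = 1.8

Newton-Raphson formula: x_{n+1} = x_n - f(x_n)/f'(x_n)

Iteration 1:
  f(1.800000) = 5.897600
  f'(1.800000) = 21.328000
  x_1 = 1.800000 - 5.897600/21.328000 = 1.523481
Iteration 2:
  f(1.523481) = 1.340051
  f'(1.523481) = 12.143960
  x_2 = 1.523481 - 1.340051/12.143960 = 1.413134
Iteration 3:
  f(1.413134) = 0.161530
  f'(1.413134) = 9.287812
  x_3 = 1.413134 - 0.161530/9.287812 = 1.395742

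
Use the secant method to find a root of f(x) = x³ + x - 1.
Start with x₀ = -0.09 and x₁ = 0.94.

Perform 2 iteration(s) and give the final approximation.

f(x) = x³ + x - 1
x₀ = -0.09, x₁ = 0.94

Secant formula: x_{n+1} = x_n - f(x_n)(x_n - x_{n-1})/(f(x_n) - f(x_{n-1}))

Iteration 1:
  f(-0.090000) = -1.090729
  f(0.940000) = 0.770584
  x_2 = 0.940000 - 0.770584×(0.940000 - (-0.090000))/(0.770584 - (-1.090729))
       = 0.513580
Iteration 2:
  f(0.940000) = 0.770584
  f(0.513580) = -0.350956
  x_3 = 0.513580 - (-0.350956)×(0.513580 - 0.940000)/(-0.350956 - 0.770584)
       = 0.647017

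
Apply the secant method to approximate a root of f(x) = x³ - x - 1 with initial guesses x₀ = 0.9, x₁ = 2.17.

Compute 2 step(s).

f(x) = x³ - x - 1
x₀ = 0.9, x₁ = 2.17

Secant formula: x_{n+1} = x_n - f(x_n)(x_n - x_{n-1})/(f(x_n) - f(x_{n-1}))

Iteration 1:
  f(0.900000) = -1.171000
  f(2.170000) = 7.048313
  x_2 = 2.170000 - 7.048313×(2.170000 - 0.900000)/(7.048313 - (-1.171000))
       = 1.080936
Iteration 2:
  f(2.170000) = 7.048313
  f(1.080936) = -0.817946
  x_3 = 1.080936 - (-0.817946)×(1.080936 - 2.170000)/(-0.817946 - 7.048313)
       = 1.194179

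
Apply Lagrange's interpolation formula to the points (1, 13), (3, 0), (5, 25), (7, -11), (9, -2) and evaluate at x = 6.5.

Lagrange interpolation formula:
P(x) = Σ yᵢ × Lᵢ(x)
where Lᵢ(x) = Π_{j≠i} (x - xⱼ)/(xᵢ - xⱼ)

L_0(6.5) = (6.5 - 3)/(1 - 3) × (6.5 - 5)/(1 - 5) × (6.5 - 7)/(1 - 7) × (6.5 - 9)/(1 - 9) = 0.017090
L_1(6.5) = (6.5 - 1)/(3 - 1) × (6.5 - 5)/(3 - 5) × (6.5 - 7)/(3 - 7) × (6.5 - 9)/(3 - 9) = -0.107422
L_2(6.5) = (6.5 - 1)/(5 - 1) × (6.5 - 3)/(5 - 3) × (6.5 - 7)/(5 - 7) × (6.5 - 9)/(5 - 9) = 0.375977
L_3(6.5) = (6.5 - 1)/(7 - 1) × (6.5 - 3)/(7 - 3) × (6.5 - 5)/(7 - 5) × (6.5 - 9)/(7 - 9) = 0.751953
L_4(6.5) = (6.5 - 1)/(9 - 1) × (6.5 - 3)/(9 - 3) × (6.5 - 5)/(9 - 5) × (6.5 - 7)/(9 - 7) = -0.037598

P(6.5) = 13×L_0(6.5) + 0×L_1(6.5) + 25×L_2(6.5) + (-11)×L_3(6.5) + (-2)×L_4(6.5)
P(6.5) = 1.425293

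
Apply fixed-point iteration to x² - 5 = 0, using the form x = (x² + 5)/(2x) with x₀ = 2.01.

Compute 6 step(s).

Equation: x² - 5 = 0
Fixed-point form: x = (x² + 5)/(2x)
x₀ = 2.01

x_1 = g(2.010000) = 2.248781
x_2 = g(2.248781) = 2.236104
x_3 = g(2.236104) = 2.236068
x_4 = g(2.236068) = 2.236068
x_5 = g(2.236068) = 2.236068
x_6 = g(2.236068) = 2.236068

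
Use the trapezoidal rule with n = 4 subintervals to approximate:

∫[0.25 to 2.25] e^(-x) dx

f(x) = e^(-x)
a = 0.25, b = 2.25, n = 4
h = (b - a)/n = 0.500000

Trapezoidal rule: (h/2)[f(x₀) + 2f(x₁) + 2f(x₂) + ... + f(xₙ)]

x_0 = 0.2500, f(x_0) = 0.778801, coefficient = 1
x_1 = 0.7500, f(x_1) = 0.472367, coefficient = 2
x_2 = 1.2500, f(x_2) = 0.286505, coefficient = 2
x_3 = 1.7500, f(x_3) = 0.173774, coefficient = 2
x_4 = 2.2500, f(x_4) = 0.105399, coefficient = 1

I ≈ (0.500000/2) × 2.749491 = 0.687373
Exact value: 0.673402
Error: 0.013971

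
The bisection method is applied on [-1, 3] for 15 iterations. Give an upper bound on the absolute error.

Bisection error bound: |error| ≤ (b-a)/2^n
|error| ≤ (3 - (-1))/2^15 = 4/2^15
|error| ≤ 0.0001220703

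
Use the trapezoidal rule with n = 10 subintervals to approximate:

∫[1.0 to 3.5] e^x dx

f(x) = e^x
a = 1.0, b = 3.5, n = 10
h = (b - a)/n = 0.250000

Trapezoidal rule: (h/2)[f(x₀) + 2f(x₁) + 2f(x₂) + ... + f(xₙ)]

x_0 = 1.0000, f(x_0) = 2.718282, coefficient = 1
x_1 = 1.2500, f(x_1) = 3.490343, coefficient = 2
x_2 = 1.5000, f(x_2) = 4.481689, coefficient = 2
x_3 = 1.7500, f(x_3) = 5.754603, coefficient = 2
x_4 = 2.0000, f(x_4) = 7.389056, coefficient = 2
x_5 = 2.2500, f(x_5) = 9.487736, coefficient = 2
x_6 = 2.5000, f(x_6) = 12.182494, coefficient = 2
x_7 = 2.7500, f(x_7) = 15.642632, coefficient = 2
x_8 = 3.0000, f(x_8) = 20.085537, coefficient = 2
x_9 = 3.2500, f(x_9) = 25.790340, coefficient = 2
x_10 = 3.5000, f(x_10) = 33.115452, coefficient = 1

I ≈ (0.250000/2) × 244.442592 = 30.555324
Exact value: 30.397170
Error: 0.158154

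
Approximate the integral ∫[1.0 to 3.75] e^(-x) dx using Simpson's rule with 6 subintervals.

f(x) = e^(-x)
a = 1.0, b = 3.75, n = 6
h = (b - a)/n = 0.458333

Simpson's rule: (h/3)[f(x₀) + 4f(x₁) + 2f(x₂) + ... + f(xₙ)]

x_0 = 1.0000, f(x_0) = 0.367879, coefficient = 1
x_1 = 1.4583, f(x_1) = 0.232624, coefficient = 4
x_2 = 1.9167, f(x_2) = 0.147096, coefficient = 2
x_3 = 2.3750, f(x_3) = 0.093014, coefficient = 4
x_4 = 2.8333, f(x_4) = 0.058816, coefficient = 2
x_5 = 3.2917, f(x_5) = 0.037192, coefficient = 4
x_6 = 3.7500, f(x_6) = 0.023518, coefficient = 1

I ≈ (0.458333/3) × 2.254543 = 0.344444
Exact value: 0.344362
Error: 0.000082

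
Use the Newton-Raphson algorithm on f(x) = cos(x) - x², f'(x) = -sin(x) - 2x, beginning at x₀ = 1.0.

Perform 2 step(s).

f(x) = cos(x) - x²
f'(x) = -sin(x) - 2x
x₀ = 1.0

Newton-Raphson formula: x_{n+1} = x_n - f(x_n)/f'(x_n)

Iteration 1:
  f(1.000000) = -0.459698
  f'(1.000000) = -2.841471
  x_1 = 1.000000 - (-0.459698)/(-2.841471) = 0.838218
Iteration 2:
  f(0.838218) = -0.033822
  f'(0.838218) = -2.419890
  x_2 = 0.838218 - (-0.033822)/(-2.419890) = 0.824242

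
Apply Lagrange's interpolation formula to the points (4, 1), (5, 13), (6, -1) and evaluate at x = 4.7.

Lagrange interpolation formula:
P(x) = Σ yᵢ × Lᵢ(x)
where Lᵢ(x) = Π_{j≠i} (x - xⱼ)/(xᵢ - xⱼ)

L_0(4.7) = (4.7 - 5)/(4 - 5) × (4.7 - 6)/(4 - 6) = 0.195000
L_1(4.7) = (4.7 - 4)/(5 - 4) × (4.7 - 6)/(5 - 6) = 0.910000
L_2(4.7) = (4.7 - 4)/(6 - 4) × (4.7 - 5)/(6 - 5) = -0.105000

P(4.7) = 1×L_0(4.7) + 13×L_1(4.7) + (-1)×L_2(4.7)
P(4.7) = 12.130000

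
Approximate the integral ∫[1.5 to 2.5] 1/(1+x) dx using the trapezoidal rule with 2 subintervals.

f(x) = 1/(1+x)
a = 1.5, b = 2.5, n = 2
h = (b - a)/n = 0.500000

Trapezoidal rule: (h/2)[f(x₀) + 2f(x₁) + 2f(x₂) + ... + f(xₙ)]

x_0 = 1.5000, f(x_0) = 0.400000, coefficient = 1
x_1 = 2.0000, f(x_1) = 0.333333, coefficient = 2
x_2 = 2.5000, f(x_2) = 0.285714, coefficient = 1

I ≈ (0.500000/2) × 1.352381 = 0.338095
Exact value: 0.336472
Error: 0.001623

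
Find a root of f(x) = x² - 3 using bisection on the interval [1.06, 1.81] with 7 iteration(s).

f(x) = x² - 3
Initial interval: [1.06, 1.81]

Iteration 1:
  c_1 = (1.060000 + 1.810000)/2 = 1.435000
  f(c_1) = f(1.435000) = -0.940775
  f(a) × f(c) ≥ 0, new interval: [1.435000, 1.810000]
Iteration 2:
  c_2 = (1.435000 + 1.810000)/2 = 1.622500
  f(c_2) = f(1.622500) = -0.367494
  f(a) × f(c) ≥ 0, new interval: [1.622500, 1.810000]
Iteration 3:
  c_3 = (1.622500 + 1.810000)/2 = 1.716250
  f(c_3) = f(1.716250) = -0.054486
  f(a) × f(c) ≥ 0, new interval: [1.716250, 1.810000]
Iteration 4:
  c_4 = (1.716250 + 1.810000)/2 = 1.763125
  f(c_4) = f(1.763125) = 0.108610
  f(a) × f(c) < 0, new interval: [1.716250, 1.763125]
Iteration 5:
  c_5 = (1.716250 + 1.763125)/2 = 1.739688
  f(c_5) = f(1.739688) = 0.026513
  f(a) × f(c) < 0, new interval: [1.716250, 1.739688]
Iteration 6:
  c_6 = (1.716250 + 1.739688)/2 = 1.727969
  f(c_6) = f(1.727969) = -0.014124
  f(a) × f(c) ≥ 0, new interval: [1.727969, 1.739688]
Iteration 7:
  c_7 = (1.727969 + 1.739688)/2 = 1.733828
  f(c_7) = f(1.733828) = 0.006160
  f(a) × f(c) < 0, new interval: [1.727969, 1.733828]

After 7 iteration(s), the approximation is c_7 = 1.733828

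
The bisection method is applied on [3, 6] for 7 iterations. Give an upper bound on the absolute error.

Bisection error bound: |error| ≤ (b-a)/2^n
|error| ≤ (6 - 3)/2^7 = 3/2^7
|error| ≤ 0.0234375000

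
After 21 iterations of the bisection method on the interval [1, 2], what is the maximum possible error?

Bisection error bound: |error| ≤ (b-a)/2^n
|error| ≤ (2 - 1)/2^21 = 1/2^21
|error| ≤ 0.0000004768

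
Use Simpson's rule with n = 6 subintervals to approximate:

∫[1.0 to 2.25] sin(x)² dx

f(x) = sin(x)²
a = 1.0, b = 2.25, n = 6
h = (b - a)/n = 0.208333

Simpson's rule: (h/3)[f(x₀) + 4f(x₁) + 2f(x₂) + ... + f(xₙ)]

x_0 = 1.0000, f(x_0) = 0.708073, coefficient = 1
x_1 = 1.2083, f(x_1) = 0.874274, coefficient = 4
x_2 = 1.4167, f(x_2) = 0.976432, coefficient = 2
x_3 = 1.6250, f(x_3) = 0.997065, coefficient = 4
x_4 = 1.8333, f(x_4) = 0.932643, coefficient = 2
x_5 = 2.0417, f(x_5) = 0.794191, coefficient = 4
x_6 = 2.2500, f(x_6) = 0.605398, coefficient = 1

I ≈ (0.208333/3) × 15.793741 = 1.096788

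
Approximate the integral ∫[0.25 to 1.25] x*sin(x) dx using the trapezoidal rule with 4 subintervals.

f(x) = x*sin(x)
a = 0.25, b = 1.25, n = 4
h = (b - a)/n = 0.250000

Trapezoidal rule: (h/2)[f(x₀) + 2f(x₁) + 2f(x₂) + ... + f(xₙ)]

x_0 = 0.2500, f(x_0) = 0.061851, coefficient = 1
x_1 = 0.5000, f(x_1) = 0.239713, coefficient = 2
x_2 = 0.7500, f(x_2) = 0.511229, coefficient = 2
x_3 = 1.0000, f(x_3) = 0.841471, coefficient = 2
x_4 = 1.2500, f(x_4) = 1.186231, coefficient = 1

I ≈ (0.250000/2) × 4.432907 = 0.554113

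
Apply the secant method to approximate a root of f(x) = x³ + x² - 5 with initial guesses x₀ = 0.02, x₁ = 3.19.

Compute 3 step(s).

f(x) = x³ + x² - 5
x₀ = 0.02, x₁ = 3.19

Secant formula: x_{n+1} = x_n - f(x_n)(x_n - x_{n-1})/(f(x_n) - f(x_{n-1}))

Iteration 1:
  f(0.020000) = -4.999592
  f(3.190000) = 37.637859
  x_2 = 3.190000 - 37.637859×(3.190000 - 0.020000)/(37.637859 - (-4.999592))
       = 0.391709
Iteration 2:
  f(3.190000) = 37.637859
  f(0.391709) = -4.786462
  x_3 = 0.391709 - (-4.786462)×(0.391709 - 3.190000)/(-4.786462 - 37.637859)
       = 0.707422
Iteration 3:
  f(0.391709) = -4.786462
  f(0.707422) = -4.145528
  x_4 = 0.707422 - (-4.145528)×(0.707422 - 0.391709)/(-4.145528 - (-4.786462))
       = 2.749439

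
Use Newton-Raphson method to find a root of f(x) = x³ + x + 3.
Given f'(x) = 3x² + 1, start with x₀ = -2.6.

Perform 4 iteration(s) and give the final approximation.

f(x) = x³ + x + 3
f'(x) = 3x² + 1
x₀ = -2.6

Newton-Raphson formula: x_{n+1} = x_n - f(x_n)/f'(x_n)

Iteration 1:
  f(-2.600000) = -17.176000
  f'(-2.600000) = 21.280000
  x_1 = -2.600000 - (-17.176000)/21.280000 = -1.792857
Iteration 2:
  f(-1.792857) = -4.555704
  f'(-1.792857) = 10.643010
  x_2 = -1.792857 - (-4.555704)/10.643010 = -1.364811
Iteration 3:
  f(-1.364811) = -0.907054
  f'(-1.364811) = 6.588124
  x_3 = -1.364811 - (-0.907054)/6.588124 = -1.227130
Iteration 4:
  f(-1.227130) = -0.075004
  f'(-1.227130) = 5.517547
  x_4 = -1.227130 - (-0.075004)/5.517547 = -1.213537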